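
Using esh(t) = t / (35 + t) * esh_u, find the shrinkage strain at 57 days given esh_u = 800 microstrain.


esh(57) = 57 / (35 + 57) * 800
= 57 / 92 * 800
= 495.7 microstrain

495.7


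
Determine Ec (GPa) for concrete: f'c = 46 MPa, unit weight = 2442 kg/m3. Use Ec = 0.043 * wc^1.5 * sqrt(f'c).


Ec = 0.043 * 2442^1.5 * sqrt(46) / 1000
= 35.19 GPa

35.19


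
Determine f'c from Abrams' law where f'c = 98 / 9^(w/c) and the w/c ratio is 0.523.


f'c = 98 / 9^0.523
= 98 / 3.156
= 31.06 MPa

31.06


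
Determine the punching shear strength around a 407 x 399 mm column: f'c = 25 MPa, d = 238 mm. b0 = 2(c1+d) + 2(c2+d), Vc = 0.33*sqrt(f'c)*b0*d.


b0 = 2*(407 + 238) + 2*(399 + 238) = 2564 mm
Vc = 0.33 * sqrt(25) * 2564 * 238 / 1000
= 1006.88 kN

1006.88


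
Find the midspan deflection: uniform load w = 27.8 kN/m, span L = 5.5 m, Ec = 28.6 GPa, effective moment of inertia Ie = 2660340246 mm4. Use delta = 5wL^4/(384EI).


Convert: L = 5.5 m = 5500 mm, Ec = 28.6 GPa = 28600 MPa
delta = 5 * 27.8 * 5500^4 / (384 * 28600 * 2660340246)
= 4.35 mm

4.35


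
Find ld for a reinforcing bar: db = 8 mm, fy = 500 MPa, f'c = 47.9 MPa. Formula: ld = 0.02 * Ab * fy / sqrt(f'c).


Ab = pi * 8^2 / 4 = 50.265 mm2
ld = 0.02 * 50.265 * 500 / sqrt(47.9)
= 72.6 mm

72.6


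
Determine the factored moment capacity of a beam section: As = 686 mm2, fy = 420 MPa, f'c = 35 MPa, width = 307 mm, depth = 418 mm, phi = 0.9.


a = As * fy / (0.85 * f'c * b)
= 686 * 420 / (0.85 * 35 * 307)
= 31.5463 mm
Mn = As * fy * (d - a/2) / 10^6
= 115.8896 kN-m
phi*Mn = 0.9 * 115.8896 = 104.3 kN-m

104.3


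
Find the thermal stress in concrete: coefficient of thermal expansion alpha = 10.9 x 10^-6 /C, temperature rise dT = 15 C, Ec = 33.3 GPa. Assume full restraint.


sigma = alpha * dT * Ec
= 10.9e-6 * 15 * 33.3 * 1000
= 5.445 MPa

5.445


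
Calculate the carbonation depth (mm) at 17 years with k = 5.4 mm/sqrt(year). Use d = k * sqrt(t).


depth = k * sqrt(t)
= 5.4 * sqrt(17)
= 22.26 mm

22.26


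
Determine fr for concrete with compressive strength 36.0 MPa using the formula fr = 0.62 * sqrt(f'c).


fr = 0.62 * sqrt(36.0)
= 3.72 MPa

3.72


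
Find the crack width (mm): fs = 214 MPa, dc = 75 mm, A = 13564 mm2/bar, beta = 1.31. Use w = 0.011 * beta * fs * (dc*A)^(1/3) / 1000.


w = 0.011 * beta * fs * (dc * A)^(1/3) / 1000
= 0.011 * 1.31 * 214 * (75 * 13564)^(1/3) / 1000
= 0.31 mm

0.31


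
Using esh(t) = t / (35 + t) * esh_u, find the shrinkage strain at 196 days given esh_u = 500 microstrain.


esh(196) = 196 / (35 + 196) * 500
= 196 / 231 * 500
= 424.2 microstrain

424.2


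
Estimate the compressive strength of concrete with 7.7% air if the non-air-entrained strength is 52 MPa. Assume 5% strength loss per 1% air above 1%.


Strength loss = (7.7 - 1) * 5 = 33.5%
f'c = 52 * (1 - 33.5/100)
= 34.58 MPa

34.58


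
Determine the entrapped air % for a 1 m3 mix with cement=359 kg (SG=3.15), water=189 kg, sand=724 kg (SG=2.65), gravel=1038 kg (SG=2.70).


Vol cement = 359 / (3.15 * 1000) = 0.113968 m3
Vol water = 189 / 1000 = 0.189 m3
Vol sand = 724 / (2.65 * 1000) = 0.273208 m3
Vol gravel = 1038 / (2.70 * 1000) = 0.384444 m3
Total solid + water volume = 0.96062 m3
Air = (1 - 0.96062) * 100 = 3.94%

3.94


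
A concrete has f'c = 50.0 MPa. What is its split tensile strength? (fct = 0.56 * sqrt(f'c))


fct = 0.56 * sqrt(50.0)
= 0.56 * 7.071
= 3.96 MPa

3.96


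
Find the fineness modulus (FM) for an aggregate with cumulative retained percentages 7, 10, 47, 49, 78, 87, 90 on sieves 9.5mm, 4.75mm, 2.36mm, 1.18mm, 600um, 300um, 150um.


FM = sum(cumulative % retained) / 100
= 368 / 100
= 3.68

3.68


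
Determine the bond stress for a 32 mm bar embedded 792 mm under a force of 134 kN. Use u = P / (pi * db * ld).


u = P / (pi * db * ld)
= 134 * 1000 / (pi * 32 * 792)
= 1.683 MPa

1.683


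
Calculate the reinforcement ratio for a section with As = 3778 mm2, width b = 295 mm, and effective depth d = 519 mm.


rho = As / (b * d)
= 3778 / (295 * 519)
= 0.0247

0.0247


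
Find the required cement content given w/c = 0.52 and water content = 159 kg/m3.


Cement = water / (w/c)
= 159 / 0.52
= 305.8 kg/m3

305.8


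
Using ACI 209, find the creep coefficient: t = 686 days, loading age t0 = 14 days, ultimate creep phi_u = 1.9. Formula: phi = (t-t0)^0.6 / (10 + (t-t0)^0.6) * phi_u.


dt = 686 - 14 = 672
phi = 672^0.6 / (10 + 672^0.6) * 1.9
= 1.582

1.582


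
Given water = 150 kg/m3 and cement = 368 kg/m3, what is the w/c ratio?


w/c = water / cement
w/c = 150 / 368 = 0.408

0.408


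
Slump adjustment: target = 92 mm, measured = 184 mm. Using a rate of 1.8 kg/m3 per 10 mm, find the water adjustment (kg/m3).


Difference = 92 - 184 = -92 mm
Water adjustment = -92 * 1.8 / 10 = -16.6 kg/m3

-16.6


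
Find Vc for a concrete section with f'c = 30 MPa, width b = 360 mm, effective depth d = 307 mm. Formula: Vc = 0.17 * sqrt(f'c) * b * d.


Vc = 0.17 * sqrt(30) * 360 * 307 / 1000
= 102.91 kN

102.91


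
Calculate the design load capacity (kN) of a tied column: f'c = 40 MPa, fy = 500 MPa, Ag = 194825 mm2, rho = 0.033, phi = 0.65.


Ast = rho * Ag = 0.033 * 194825 = 6429.225 mm2
phi*Pn = 0.65 * 0.80 * (0.85 * 40 * (194825 - 6429.225) + 500 * 6429.225) / 1000
= 5002.44 kN

5002.44


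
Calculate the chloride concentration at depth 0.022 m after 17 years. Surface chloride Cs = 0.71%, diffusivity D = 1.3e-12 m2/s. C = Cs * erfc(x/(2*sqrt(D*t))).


t_seconds = 17 * 365.25 * 24 * 3600 = 536479200.0 s
arg = 0.022 / (2 * sqrt(1.3e-12 * 536479200.0))
= 0.4165
erfc(0.4165) = 0.5558
C = 0.71 * 0.5558 = 0.3946%

0.3946


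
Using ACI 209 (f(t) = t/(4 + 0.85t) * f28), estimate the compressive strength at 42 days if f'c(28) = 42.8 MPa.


f(42) = 42 / (4 + 0.85 * 42) * 42.8
= 42 / 39.7 * 42.8
= 45.28 MPa

45.28


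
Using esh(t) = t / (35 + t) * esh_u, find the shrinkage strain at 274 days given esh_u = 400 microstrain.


esh(274) = 274 / (35 + 274) * 400
= 274 / 309 * 400
= 354.7 microstrain

354.7


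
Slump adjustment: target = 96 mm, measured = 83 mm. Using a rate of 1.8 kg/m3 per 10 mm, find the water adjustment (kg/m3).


Difference = 96 - 83 = 13 mm
Water adjustment = 13 * 1.8 / 10 = 2.3 kg/m3

2.3


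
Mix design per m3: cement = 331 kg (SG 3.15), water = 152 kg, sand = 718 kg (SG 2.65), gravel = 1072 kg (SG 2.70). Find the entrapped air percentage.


Vol cement = 331 / (3.15 * 1000) = 0.105079 m3
Vol water = 152 / 1000 = 0.152 m3
Vol sand = 718 / (2.65 * 1000) = 0.270943 m3
Vol gravel = 1072 / (2.70 * 1000) = 0.397037 m3
Total solid + water volume = 0.92506 m3
Air = (1 - 0.92506) * 100 = 7.49%

7.49


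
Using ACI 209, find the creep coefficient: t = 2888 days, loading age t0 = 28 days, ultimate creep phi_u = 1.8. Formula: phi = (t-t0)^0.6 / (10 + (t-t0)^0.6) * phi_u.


dt = 2888 - 28 = 2860
phi = 2860^0.6 / (10 + 2860^0.6) * 1.8
= 1.66

1.66


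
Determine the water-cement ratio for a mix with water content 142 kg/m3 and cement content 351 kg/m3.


w/c = water / cement
w/c = 142 / 351 = 0.405

0.405


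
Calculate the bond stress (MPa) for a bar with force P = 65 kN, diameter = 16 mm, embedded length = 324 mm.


u = P / (pi * db * ld)
= 65 * 1000 / (pi * 16 * 324)
= 3.991 MPa

3.991


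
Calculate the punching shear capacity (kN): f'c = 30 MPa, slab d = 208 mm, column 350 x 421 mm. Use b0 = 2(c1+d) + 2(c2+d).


b0 = 2*(350 + 208) + 2*(421 + 208) = 2374 mm
Vc = 0.33 * sqrt(30) * 2374 * 208 / 1000
= 892.52 kN

892.52


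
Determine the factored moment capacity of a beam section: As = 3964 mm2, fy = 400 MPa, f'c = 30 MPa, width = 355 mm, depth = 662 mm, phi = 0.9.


a = As * fy / (0.85 * f'c * b)
= 3964 * 400 / (0.85 * 30 * 355)
= 175.156 mm
Mn = As * fy * (d - a/2) / 10^6
= 910.8035 kN-m
phi*Mn = 0.9 * 910.8035 = 819.72 kN-m

819.72


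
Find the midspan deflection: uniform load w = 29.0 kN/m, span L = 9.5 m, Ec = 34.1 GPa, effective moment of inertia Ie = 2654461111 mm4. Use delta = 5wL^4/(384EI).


Convert: L = 9.5 m = 9500 mm, Ec = 34.1 GPa = 34100 MPa
delta = 5 * 29.0 * 9500^4 / (384 * 34100 * 2654461111)
= 33.98 mm

33.98


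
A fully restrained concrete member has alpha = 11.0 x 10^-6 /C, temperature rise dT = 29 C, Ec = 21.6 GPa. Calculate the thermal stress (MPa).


sigma = alpha * dT * Ec
= 11.0e-6 * 29 * 21.6 * 1000
= 6.89 MPa

6.89


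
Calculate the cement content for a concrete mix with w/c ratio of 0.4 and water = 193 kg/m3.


Cement = water / (w/c)
= 193 / 0.4
= 482.5 kg/m3

482.5


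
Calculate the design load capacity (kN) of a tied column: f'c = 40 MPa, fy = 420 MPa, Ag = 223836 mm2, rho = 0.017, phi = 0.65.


Ast = rho * Ag = 0.017 * 223836 = 3805.212 mm2
phi*Pn = 0.65 * 0.80 * (0.85 * 40 * (223836 - 3805.212) + 420 * 3805.212) / 1000
= 4721.2 kN

4721.2


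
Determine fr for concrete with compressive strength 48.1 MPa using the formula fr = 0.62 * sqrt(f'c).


fr = 0.62 * sqrt(48.1)
= 4.3 MPa

4.3


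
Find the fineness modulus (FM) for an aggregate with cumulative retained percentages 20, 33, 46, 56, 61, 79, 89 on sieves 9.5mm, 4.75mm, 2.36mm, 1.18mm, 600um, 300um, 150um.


FM = sum(cumulative % retained) / 100
= 384 / 100
= 3.84

3.84


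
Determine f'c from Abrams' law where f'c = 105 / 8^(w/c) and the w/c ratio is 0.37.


f'c = 105 / 8^0.37
= 105 / 2.158
= 48.65 MPa

48.65


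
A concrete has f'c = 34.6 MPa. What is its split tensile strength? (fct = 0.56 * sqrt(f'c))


fct = 0.56 * sqrt(34.6)
= 0.56 * 5.882
= 3.294 MPa

3.294


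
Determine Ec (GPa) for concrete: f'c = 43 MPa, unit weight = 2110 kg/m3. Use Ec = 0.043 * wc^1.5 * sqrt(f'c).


Ec = 0.043 * 2110^1.5 * sqrt(43) / 1000
= 27.33 GPa

27.33


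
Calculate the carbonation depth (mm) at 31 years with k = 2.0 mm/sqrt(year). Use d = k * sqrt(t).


depth = k * sqrt(t)
= 2.0 * sqrt(31)
= 11.14 mm

11.14


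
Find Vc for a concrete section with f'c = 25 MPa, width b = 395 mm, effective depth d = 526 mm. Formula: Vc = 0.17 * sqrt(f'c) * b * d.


Vc = 0.17 * sqrt(25) * 395 * 526 / 1000
= 176.6 kN

176.6


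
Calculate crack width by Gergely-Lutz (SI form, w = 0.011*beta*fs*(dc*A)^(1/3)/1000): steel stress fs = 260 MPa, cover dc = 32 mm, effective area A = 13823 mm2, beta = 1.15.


w = 0.011 * beta * fs * (dc * A)^(1/3) / 1000
= 0.011 * 1.15 * 260 * (32 * 13823)^(1/3) / 1000
= 0.251 mm

0.251


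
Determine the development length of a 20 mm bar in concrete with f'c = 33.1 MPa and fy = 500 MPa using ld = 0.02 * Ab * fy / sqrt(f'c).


Ab = pi * 20^2 / 4 = 314.159 mm2
ld = 0.02 * 314.159 * 500 / sqrt(33.1)
= 546.1 mm

546.1


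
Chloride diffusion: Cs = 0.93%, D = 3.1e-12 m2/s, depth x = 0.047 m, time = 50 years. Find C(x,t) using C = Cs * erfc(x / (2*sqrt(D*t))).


t_seconds = 50 * 365.25 * 24 * 3600 = 1577880000.0 s
arg = 0.047 / (2 * sqrt(3.1e-12 * 1577880000.0))
= 0.336
erfc(0.336) = 0.6347
C = 0.93 * 0.6347 = 0.5902%

0.5902


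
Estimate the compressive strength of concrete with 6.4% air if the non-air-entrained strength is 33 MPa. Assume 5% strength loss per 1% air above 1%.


Strength loss = (6.4 - 1) * 5 = 27.0%
f'c = 33 * (1 - 27.0/100)
= 24.09 MPa

24.09


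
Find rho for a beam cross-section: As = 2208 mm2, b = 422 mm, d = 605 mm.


rho = As / (b * d)
= 2208 / (422 * 605)
= 0.0086

0.0086


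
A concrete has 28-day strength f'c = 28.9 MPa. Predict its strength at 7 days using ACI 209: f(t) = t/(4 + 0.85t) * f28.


f(7) = 7 / (4 + 0.85 * 7) * 28.9
= 7 / 9.95 * 28.9
= 20.33 MPa

20.33


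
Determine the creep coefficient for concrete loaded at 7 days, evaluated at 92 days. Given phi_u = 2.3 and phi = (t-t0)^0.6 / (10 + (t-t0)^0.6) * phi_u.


dt = 92 - 7 = 85
phi = 85^0.6 / (10 + 85^0.6) * 2.3
= 1.356

1.356


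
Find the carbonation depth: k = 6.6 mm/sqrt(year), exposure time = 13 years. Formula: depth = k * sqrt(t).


depth = k * sqrt(t)
= 6.6 * sqrt(13)
= 23.8 mm

23.8


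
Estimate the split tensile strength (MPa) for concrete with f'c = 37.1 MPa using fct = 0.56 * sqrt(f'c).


fct = 0.56 * sqrt(37.1)
= 0.56 * 6.091
= 3.411 MPa

3.411


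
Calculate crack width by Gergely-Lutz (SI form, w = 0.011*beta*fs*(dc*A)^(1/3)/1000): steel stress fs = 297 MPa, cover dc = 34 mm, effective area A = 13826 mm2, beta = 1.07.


w = 0.011 * beta * fs * (dc * A)^(1/3) / 1000
= 0.011 * 1.07 * 297 * (34 * 13826)^(1/3) / 1000
= 0.272 mm

0.272


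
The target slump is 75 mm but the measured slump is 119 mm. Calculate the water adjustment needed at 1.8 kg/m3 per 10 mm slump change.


Difference = 75 - 119 = -44 mm
Water adjustment = -44 * 1.8 / 10 = -7.9 kg/m3

-7.9


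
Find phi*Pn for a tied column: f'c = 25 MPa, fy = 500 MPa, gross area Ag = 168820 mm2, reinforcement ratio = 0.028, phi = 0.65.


Ast = rho * Ag = 0.028 * 168820 = 4726.96 mm2
phi*Pn = 0.65 * 0.80 * (0.85 * 25 * (168820 - 4726.96) + 500 * 4726.96) / 1000
= 3042.24 kN

3042.24


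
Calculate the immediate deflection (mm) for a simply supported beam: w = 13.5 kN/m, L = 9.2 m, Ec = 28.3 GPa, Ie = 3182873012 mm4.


Convert: L = 9.2 m = 9200 mm, Ec = 28.3 GPa = 28300 MPa
delta = 5 * 13.5 * 9200^4 / (384 * 28300 * 3182873012)
= 13.98 mm

13.98


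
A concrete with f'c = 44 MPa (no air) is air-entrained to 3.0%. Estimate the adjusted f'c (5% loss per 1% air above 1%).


Strength loss = (3.0 - 1) * 5 = 10.0%
f'c = 44 * (1 - 10.0/100)
= 39.6 MPa

39.6


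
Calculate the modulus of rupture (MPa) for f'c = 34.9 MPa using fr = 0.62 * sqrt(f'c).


fr = 0.62 * sqrt(34.9)
= 3.663 MPa

3.663


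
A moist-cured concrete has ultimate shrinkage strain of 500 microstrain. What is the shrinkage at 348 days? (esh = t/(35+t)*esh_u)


esh(348) = 348 / (35 + 348) * 500
= 348 / 383 * 500
= 454.3 microstrain

454.3


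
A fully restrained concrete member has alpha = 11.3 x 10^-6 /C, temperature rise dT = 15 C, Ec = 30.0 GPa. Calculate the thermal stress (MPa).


sigma = alpha * dT * Ec
= 11.3e-6 * 15 * 30.0 * 1000
= 5.085 MPa

5.085


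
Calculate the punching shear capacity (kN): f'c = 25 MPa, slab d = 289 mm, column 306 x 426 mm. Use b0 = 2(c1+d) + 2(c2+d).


b0 = 2*(306 + 289) + 2*(426 + 289) = 2620 mm
Vc = 0.33 * sqrt(25) * 2620 * 289 / 1000
= 1249.35 kN

1249.35


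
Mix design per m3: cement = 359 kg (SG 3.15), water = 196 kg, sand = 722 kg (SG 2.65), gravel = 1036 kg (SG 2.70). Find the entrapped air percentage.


Vol cement = 359 / (3.15 * 1000) = 0.113968 m3
Vol water = 196 / 1000 = 0.196 m3
Vol sand = 722 / (2.65 * 1000) = 0.272453 m3
Vol gravel = 1036 / (2.70 * 1000) = 0.383704 m3
Total solid + water volume = 0.966125 m3
Air = (1 - 0.966125) * 100 = 3.39%

3.39


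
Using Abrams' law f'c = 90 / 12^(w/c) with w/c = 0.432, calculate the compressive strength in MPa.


f'c = 90 / 12^0.432
= 90 / 2.926
= 30.76 MPa

30.76


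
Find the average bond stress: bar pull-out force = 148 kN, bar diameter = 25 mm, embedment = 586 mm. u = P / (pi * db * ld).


u = P / (pi * db * ld)
= 148 * 1000 / (pi * 25 * 586)
= 3.216 MPa

3.216


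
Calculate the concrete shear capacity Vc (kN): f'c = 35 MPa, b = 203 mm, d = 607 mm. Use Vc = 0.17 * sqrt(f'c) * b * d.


Vc = 0.17 * sqrt(35) * 203 * 607 / 1000
= 123.93 kN

123.93


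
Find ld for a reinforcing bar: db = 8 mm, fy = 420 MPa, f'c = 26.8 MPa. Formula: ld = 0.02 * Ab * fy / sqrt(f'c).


Ab = pi * 8^2 / 4 = 50.265 mm2
ld = 0.02 * 50.265 * 420 / sqrt(26.8)
= 81.6 mm

81.6


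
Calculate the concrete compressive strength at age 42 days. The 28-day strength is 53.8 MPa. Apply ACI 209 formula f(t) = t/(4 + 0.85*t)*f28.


f(42) = 42 / (4 + 0.85 * 42) * 53.8
= 42 / 39.7 * 53.8
= 56.92 MPa

56.92


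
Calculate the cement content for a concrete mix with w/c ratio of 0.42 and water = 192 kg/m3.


Cement = water / (w/c)
= 192 / 0.42
= 457.1 kg/m3

457.1


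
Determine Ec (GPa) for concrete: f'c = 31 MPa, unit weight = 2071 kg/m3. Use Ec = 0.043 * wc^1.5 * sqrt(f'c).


Ec = 0.043 * 2071^1.5 * sqrt(31) / 1000
= 22.56 GPa

22.56


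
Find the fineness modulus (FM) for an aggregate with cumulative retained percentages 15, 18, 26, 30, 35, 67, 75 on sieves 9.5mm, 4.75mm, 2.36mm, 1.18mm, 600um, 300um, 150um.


FM = sum(cumulative % retained) / 100
= 266 / 100
= 2.66

2.66


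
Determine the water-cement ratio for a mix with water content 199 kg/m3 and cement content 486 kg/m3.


w/c = water / cement
w/c = 199 / 486 = 0.409

0.409


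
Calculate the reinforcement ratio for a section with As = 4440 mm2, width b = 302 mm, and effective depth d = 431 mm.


rho = As / (b * d)
= 4440 / (302 * 431)
= 0.0341

0.0341


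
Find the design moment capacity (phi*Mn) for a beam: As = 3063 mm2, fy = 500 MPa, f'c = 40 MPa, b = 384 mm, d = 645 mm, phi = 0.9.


a = As * fy / (0.85 * f'c * b)
= 3063 * 500 / (0.85 * 40 * 384)
= 117.3024 mm
Mn = As * fy * (d - a/2) / 10^6
= 897.9932 kN-m
phi*Mn = 0.9 * 897.9932 = 808.19 kN-m

808.19


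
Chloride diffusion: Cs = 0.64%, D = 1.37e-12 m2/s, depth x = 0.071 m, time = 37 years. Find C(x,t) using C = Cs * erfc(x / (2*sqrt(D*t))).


t_seconds = 37 * 365.25 * 24 * 3600 = 1167631200.0 s
arg = 0.071 / (2 * sqrt(1.37e-12 * 1167631200.0))
= 0.8876
erfc(0.8876) = 0.2094
C = 0.64 * 0.2094 = 0.134%

0.134


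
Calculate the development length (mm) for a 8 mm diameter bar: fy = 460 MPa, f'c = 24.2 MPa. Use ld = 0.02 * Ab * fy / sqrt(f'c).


Ab = pi * 8^2 / 4 = 50.265 mm2
ld = 0.02 * 50.265 * 460 / sqrt(24.2)
= 94.0 mm

94.0


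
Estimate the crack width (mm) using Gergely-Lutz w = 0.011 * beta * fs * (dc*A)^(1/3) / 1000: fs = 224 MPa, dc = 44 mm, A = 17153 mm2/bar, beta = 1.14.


w = 0.011 * beta * fs * (dc * A)^(1/3) / 1000
= 0.011 * 1.14 * 224 * (44 * 17153)^(1/3) / 1000
= 0.256 mm

0.256


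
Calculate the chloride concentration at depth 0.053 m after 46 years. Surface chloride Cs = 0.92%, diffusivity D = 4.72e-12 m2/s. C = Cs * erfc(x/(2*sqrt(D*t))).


t_seconds = 46 * 365.25 * 24 * 3600 = 1451649600.0 s
arg = 0.053 / (2 * sqrt(4.72e-12 * 1451649600.0))
= 0.3201
erfc(0.3201) = 0.6507
C = 0.92 * 0.6507 = 0.5987%

0.5987


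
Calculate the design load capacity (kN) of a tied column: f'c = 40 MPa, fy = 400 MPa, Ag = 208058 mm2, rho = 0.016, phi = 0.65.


Ast = rho * Ag = 0.016 * 208058 = 3328.928 mm2
phi*Pn = 0.65 * 0.80 * (0.85 * 40 * (208058 - 3328.928) + 400 * 3328.928) / 1000
= 4312.03 kN

4312.03


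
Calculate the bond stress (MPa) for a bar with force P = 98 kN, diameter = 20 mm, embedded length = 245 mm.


u = P / (pi * db * ld)
= 98 * 1000 / (pi * 20 * 245)
= 6.366 MPa

6.366


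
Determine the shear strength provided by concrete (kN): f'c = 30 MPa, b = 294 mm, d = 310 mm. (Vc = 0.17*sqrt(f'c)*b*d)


Vc = 0.17 * sqrt(30) * 294 * 310 / 1000
= 84.86 kN

84.86


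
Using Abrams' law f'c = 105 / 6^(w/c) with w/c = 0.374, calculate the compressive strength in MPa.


f'c = 105 / 6^0.374
= 105 / 1.954
= 53.72 MPa

53.72


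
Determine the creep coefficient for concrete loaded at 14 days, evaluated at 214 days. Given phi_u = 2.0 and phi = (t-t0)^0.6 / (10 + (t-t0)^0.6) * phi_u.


dt = 214 - 14 = 200
phi = 200^0.6 / (10 + 200^0.6) * 2.0
= 1.412

1.412


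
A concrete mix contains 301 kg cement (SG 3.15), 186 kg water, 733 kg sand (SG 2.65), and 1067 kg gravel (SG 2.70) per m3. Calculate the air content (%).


Vol cement = 301 / (3.15 * 1000) = 0.095556 m3
Vol water = 186 / 1000 = 0.186 m3
Vol sand = 733 / (2.65 * 1000) = 0.276604 m3
Vol gravel = 1067 / (2.70 * 1000) = 0.395185 m3
Total solid + water volume = 0.953345 m3
Air = (1 - 0.953345) * 100 = 4.67%

4.67


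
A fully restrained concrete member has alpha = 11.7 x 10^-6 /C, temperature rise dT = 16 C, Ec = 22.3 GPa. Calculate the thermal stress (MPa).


sigma = alpha * dT * Ec
= 11.7e-6 * 16 * 22.3 * 1000
= 4.175 MPa

4.175


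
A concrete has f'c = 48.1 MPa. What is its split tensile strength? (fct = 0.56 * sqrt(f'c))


fct = 0.56 * sqrt(48.1)
= 0.56 * 6.935
= 3.884 MPa

3.884


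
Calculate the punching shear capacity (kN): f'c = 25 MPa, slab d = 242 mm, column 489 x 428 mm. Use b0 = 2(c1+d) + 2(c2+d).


b0 = 2*(489 + 242) + 2*(428 + 242) = 2802 mm
Vc = 0.33 * sqrt(25) * 2802 * 242 / 1000
= 1118.84 kN

1118.84


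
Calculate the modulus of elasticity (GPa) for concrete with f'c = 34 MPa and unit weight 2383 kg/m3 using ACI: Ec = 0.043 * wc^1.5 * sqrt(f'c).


Ec = 0.043 * 2383^1.5 * sqrt(34) / 1000
= 29.17 GPa

29.17


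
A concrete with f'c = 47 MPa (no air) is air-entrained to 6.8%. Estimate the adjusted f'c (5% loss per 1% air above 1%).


Strength loss = (6.8 - 1) * 5 = 29.0%
f'c = 47 * (1 - 29.0/100)
= 33.37 MPa

33.37


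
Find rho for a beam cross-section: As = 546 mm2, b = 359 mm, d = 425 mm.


rho = As / (b * d)
= 546 / (359 * 425)
= 0.0036

0.0036


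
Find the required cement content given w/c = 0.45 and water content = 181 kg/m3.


Cement = water / (w/c)
= 181 / 0.45
= 402.2 kg/m3

402.2


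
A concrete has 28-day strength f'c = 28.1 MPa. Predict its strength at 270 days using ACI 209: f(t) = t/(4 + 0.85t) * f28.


f(270) = 270 / (4 + 0.85 * 270) * 28.1
= 270 / 233.5 * 28.1
= 32.49 MPa

32.49


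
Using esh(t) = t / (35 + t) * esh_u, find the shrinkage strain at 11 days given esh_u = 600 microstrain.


esh(11) = 11 / (35 + 11) * 600
= 11 / 46 * 600
= 143.5 microstrain

143.5


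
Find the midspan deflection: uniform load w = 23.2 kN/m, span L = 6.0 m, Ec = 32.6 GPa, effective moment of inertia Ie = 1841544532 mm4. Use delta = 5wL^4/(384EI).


Convert: L = 6.0 m = 6000 mm, Ec = 32.6 GPa = 32600 MPa
delta = 5 * 23.2 * 6000^4 / (384 * 32600 * 1841544532)
= 6.52 mm

6.52


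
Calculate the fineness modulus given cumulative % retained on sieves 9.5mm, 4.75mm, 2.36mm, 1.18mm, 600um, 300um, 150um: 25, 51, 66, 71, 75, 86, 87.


FM = sum(cumulative % retained) / 100
= 461 / 100
= 4.61

4.61


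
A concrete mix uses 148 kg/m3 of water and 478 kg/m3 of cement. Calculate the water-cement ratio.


w/c = water / cement
w/c = 148 / 478 = 0.31

0.31


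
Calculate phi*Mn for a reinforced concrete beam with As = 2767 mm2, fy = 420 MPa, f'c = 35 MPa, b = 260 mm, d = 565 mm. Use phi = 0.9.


a = As * fy / (0.85 * f'c * b)
= 2767 * 420 / (0.85 * 35 * 260)
= 150.2443 mm
Mn = As * fy * (d - a/2) / 10^6
= 569.3066 kN-m
phi*Mn = 0.9 * 569.3066 = 512.38 kN-m

512.38


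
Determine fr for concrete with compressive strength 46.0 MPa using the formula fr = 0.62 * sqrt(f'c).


fr = 0.62 * sqrt(46.0)
= 4.205 MPa

4.205


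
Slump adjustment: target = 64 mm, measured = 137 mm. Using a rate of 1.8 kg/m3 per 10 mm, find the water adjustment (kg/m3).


Difference = 64 - 137 = -73 mm
Water adjustment = -73 * 1.8 / 10 = -13.1 kg/m3

-13.1


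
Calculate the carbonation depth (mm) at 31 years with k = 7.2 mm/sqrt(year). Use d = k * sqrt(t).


depth = k * sqrt(t)
= 7.2 * sqrt(31)
= 40.09 mm

40.09


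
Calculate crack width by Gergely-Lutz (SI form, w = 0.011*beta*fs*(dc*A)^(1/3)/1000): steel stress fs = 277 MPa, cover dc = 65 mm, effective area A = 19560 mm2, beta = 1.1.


w = 0.011 * beta * fs * (dc * A)^(1/3) / 1000
= 0.011 * 1.1 * 277 * (65 * 19560)^(1/3) / 1000
= 0.363 mm

0.363


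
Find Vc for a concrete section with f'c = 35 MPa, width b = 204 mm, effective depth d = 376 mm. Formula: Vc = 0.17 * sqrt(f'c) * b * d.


Vc = 0.17 * sqrt(35) * 204 * 376 / 1000
= 77.14 kN

77.14


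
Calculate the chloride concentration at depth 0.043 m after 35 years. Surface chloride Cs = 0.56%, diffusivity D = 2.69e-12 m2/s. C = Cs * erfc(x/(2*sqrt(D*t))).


t_seconds = 35 * 365.25 * 24 * 3600 = 1104516000.0 s
arg = 0.043 / (2 * sqrt(2.69e-12 * 1104516000.0))
= 0.3944
erfc(0.3944) = 0.577
C = 0.56 * 0.577 = 0.3231%

0.3231


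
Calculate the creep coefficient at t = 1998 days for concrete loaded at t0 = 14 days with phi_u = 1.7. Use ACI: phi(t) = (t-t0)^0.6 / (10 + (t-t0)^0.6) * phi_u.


dt = 1998 - 14 = 1984
phi = 1984^0.6 / (10 + 1984^0.6) * 1.7
= 1.538

1.538


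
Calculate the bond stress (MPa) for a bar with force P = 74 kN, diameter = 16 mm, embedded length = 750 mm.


u = P / (pi * db * ld)
= 74 * 1000 / (pi * 16 * 750)
= 1.963 MPa

1.963


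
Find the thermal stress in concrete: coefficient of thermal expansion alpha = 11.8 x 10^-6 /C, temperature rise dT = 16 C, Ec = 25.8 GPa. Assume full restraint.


sigma = alpha * dT * Ec
= 11.8e-6 * 16 * 25.8 * 1000
= 4.871 MPa

4.871


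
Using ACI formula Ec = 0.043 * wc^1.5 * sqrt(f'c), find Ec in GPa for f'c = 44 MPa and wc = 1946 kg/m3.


Ec = 0.043 * 1946^1.5 * sqrt(44) / 1000
= 24.49 GPa

24.49


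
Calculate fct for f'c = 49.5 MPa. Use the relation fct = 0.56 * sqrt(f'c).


fct = 0.56 * sqrt(49.5)
= 0.56 * 7.036
= 3.94 MPa

3.94


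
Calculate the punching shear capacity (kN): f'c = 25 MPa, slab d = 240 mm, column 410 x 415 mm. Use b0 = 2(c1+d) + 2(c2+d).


b0 = 2*(410 + 240) + 2*(415 + 240) = 2610 mm
Vc = 0.33 * sqrt(25) * 2610 * 240 / 1000
= 1033.56 kN

1033.56


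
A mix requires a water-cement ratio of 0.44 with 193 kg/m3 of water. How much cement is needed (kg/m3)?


Cement = water / (w/c)
= 193 / 0.44
= 438.6 kg/m3

438.6


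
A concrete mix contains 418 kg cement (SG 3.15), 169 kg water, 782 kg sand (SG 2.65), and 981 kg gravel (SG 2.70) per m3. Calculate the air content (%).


Vol cement = 418 / (3.15 * 1000) = 0.132698 m3
Vol water = 169 / 1000 = 0.169 m3
Vol sand = 782 / (2.65 * 1000) = 0.295094 m3
Vol gravel = 981 / (2.70 * 1000) = 0.363333 m3
Total solid + water volume = 0.960126 m3
Air = (1 - 0.960126) * 100 = 3.99%

3.99


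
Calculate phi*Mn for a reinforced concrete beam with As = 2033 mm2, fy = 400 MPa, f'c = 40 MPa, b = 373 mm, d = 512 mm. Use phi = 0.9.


a = As * fy / (0.85 * f'c * b)
= 2033 * 400 / (0.85 * 40 * 373)
= 64.1224 mm
Mn = As * fy * (d - a/2) / 10^6
= 390.2862 kN-m
phi*Mn = 0.9 * 390.2862 = 351.26 kN-m

351.26


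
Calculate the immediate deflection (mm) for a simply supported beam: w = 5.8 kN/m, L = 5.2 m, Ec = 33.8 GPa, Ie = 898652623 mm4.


Convert: L = 5.2 m = 5200 mm, Ec = 33.8 GPa = 33800 MPa
delta = 5 * 5.8 * 5200^4 / (384 * 33800 * 898652623)
= 1.82 mm

1.82


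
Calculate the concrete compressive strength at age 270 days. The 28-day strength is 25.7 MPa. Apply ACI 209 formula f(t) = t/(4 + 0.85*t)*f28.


f(270) = 270 / (4 + 0.85 * 270) * 25.7
= 270 / 233.5 * 25.7
= 29.72 MPa

29.72


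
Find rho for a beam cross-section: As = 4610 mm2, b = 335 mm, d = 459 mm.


rho = As / (b * d)
= 4610 / (335 * 459)
= 0.03

0.03


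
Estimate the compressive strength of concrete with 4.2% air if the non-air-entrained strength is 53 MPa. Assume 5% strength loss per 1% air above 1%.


Strength loss = (4.2 - 1) * 5 = 16.0%
f'c = 53 * (1 - 16.0/100)
= 44.52 MPa

44.52


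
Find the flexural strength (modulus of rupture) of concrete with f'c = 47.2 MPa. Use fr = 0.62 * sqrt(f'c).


fr = 0.62 * sqrt(47.2)
= 4.26 MPa

4.26


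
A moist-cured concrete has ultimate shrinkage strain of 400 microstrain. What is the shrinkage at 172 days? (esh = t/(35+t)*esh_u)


esh(172) = 172 / (35 + 172) * 400
= 172 / 207 * 400
= 332.4 microstrain

332.4


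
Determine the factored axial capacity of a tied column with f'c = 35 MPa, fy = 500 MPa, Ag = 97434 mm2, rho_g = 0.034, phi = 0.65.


Ast = rho * Ag = 0.034 * 97434 = 3312.756 mm2
phi*Pn = 0.65 * 0.80 * (0.85 * 35 * (97434 - 3312.756) + 500 * 3312.756) / 1000
= 2317.37 kN

2317.37


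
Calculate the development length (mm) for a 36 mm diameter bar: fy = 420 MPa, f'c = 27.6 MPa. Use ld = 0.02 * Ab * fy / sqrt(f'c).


Ab = pi * 36^2 / 4 = 1017.876 mm2
ld = 0.02 * 1017.876 * 420 / sqrt(27.6)
= 1627.5 mm

1627.5


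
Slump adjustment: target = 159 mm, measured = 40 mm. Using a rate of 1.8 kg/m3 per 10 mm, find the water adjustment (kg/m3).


Difference = 159 - 40 = 119 mm
Water adjustment = 119 * 1.8 / 10 = 21.4 kg/m3

21.4


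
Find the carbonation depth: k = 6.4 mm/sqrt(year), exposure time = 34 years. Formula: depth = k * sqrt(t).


depth = k * sqrt(t)
= 6.4 * sqrt(34)
= 37.32 mm

37.32


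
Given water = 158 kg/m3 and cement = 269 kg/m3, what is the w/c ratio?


w/c = water / cement
w/c = 158 / 269 = 0.587

0.587


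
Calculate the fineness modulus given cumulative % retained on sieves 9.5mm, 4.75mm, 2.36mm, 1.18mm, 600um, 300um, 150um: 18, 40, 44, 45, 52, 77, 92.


FM = sum(cumulative % retained) / 100
= 368 / 100
= 3.68

3.68


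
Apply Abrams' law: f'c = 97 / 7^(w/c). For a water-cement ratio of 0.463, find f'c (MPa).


f'c = 97 / 7^0.463
= 97 / 2.462
= 39.4 MPa

39.4


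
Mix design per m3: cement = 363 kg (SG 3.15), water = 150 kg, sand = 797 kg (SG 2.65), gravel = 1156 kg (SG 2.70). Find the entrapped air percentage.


Vol cement = 363 / (3.15 * 1000) = 0.115238 m3
Vol water = 150 / 1000 = 0.15 m3
Vol sand = 797 / (2.65 * 1000) = 0.300755 m3
Vol gravel = 1156 / (2.70 * 1000) = 0.428148 m3
Total solid + water volume = 0.994141 m3
Air = (1 - 0.994141) * 100 = 0.59%

0.59


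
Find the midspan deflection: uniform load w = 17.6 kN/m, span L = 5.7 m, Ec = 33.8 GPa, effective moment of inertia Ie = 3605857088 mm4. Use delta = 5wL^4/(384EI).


Convert: L = 5.7 m = 5700 mm, Ec = 33.8 GPa = 33800 MPa
delta = 5 * 17.6 * 5700^4 / (384 * 33800 * 3605857088)
= 1.98 mm

1.98


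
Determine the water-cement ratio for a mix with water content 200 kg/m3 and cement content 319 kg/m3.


w/c = water / cement
w/c = 200 / 319 = 0.627

0.627


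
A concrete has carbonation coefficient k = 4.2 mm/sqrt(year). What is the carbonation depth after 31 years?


depth = k * sqrt(t)
= 4.2 * sqrt(31)
= 23.38 mm

23.38


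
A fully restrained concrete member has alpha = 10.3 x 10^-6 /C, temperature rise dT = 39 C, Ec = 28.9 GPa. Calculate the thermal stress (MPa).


sigma = alpha * dT * Ec
= 10.3e-6 * 39 * 28.9 * 1000
= 11.609 MPa

11.609


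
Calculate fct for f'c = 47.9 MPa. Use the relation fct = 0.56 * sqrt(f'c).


fct = 0.56 * sqrt(47.9)
= 0.56 * 6.921
= 3.876 MPa

3.876


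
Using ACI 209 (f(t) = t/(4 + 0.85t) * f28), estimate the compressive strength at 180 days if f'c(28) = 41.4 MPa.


f(180) = 180 / (4 + 0.85 * 180) * 41.4
= 180 / 157.0 * 41.4
= 47.46 MPa

47.46


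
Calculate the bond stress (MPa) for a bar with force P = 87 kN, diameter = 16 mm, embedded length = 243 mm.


u = P / (pi * db * ld)
= 87 * 1000 / (pi * 16 * 243)
= 7.123 MPa

7.123


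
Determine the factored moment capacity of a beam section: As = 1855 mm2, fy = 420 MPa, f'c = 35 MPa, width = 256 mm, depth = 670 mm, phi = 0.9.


a = As * fy / (0.85 * f'c * b)
= 1855 * 420 / (0.85 * 35 * 256)
= 102.2978 mm
Mn = As * fy * (d - a/2) / 10^6
= 482.1469 kN-m
phi*Mn = 0.9 * 482.1469 = 433.93 kN-m

433.93


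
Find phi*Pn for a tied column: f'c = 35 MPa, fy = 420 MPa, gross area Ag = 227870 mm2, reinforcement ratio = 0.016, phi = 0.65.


Ast = rho * Ag = 0.016 * 227870 = 3645.92 mm2
phi*Pn = 0.65 * 0.80 * (0.85 * 35 * (227870 - 3645.92) + 420 * 3645.92) / 1000
= 4265.02 kN

4265.02


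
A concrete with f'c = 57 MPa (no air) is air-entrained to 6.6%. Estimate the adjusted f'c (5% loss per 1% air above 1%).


Strength loss = (6.6 - 1) * 5 = 28.0%
f'c = 57 * (1 - 28.0/100)
= 41.04 MPa

41.04


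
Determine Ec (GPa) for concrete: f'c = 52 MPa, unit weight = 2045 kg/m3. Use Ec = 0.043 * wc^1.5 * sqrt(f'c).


Ec = 0.043 * 2045^1.5 * sqrt(52) / 1000
= 28.68 GPa

28.68


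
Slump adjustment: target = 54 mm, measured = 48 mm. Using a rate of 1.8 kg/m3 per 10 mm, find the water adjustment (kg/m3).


Difference = 54 - 48 = 6 mm
Water adjustment = 6 * 1.8 / 10 = 1.1 kg/m3

1.1


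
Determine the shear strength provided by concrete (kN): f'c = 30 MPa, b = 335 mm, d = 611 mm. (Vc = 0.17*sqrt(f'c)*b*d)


Vc = 0.17 * sqrt(30) * 335 * 611 / 1000
= 190.59 kN

190.59


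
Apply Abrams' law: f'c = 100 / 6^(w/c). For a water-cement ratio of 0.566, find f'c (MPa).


f'c = 100 / 6^0.566
= 100 / 2.757
= 36.27 MPa

36.27


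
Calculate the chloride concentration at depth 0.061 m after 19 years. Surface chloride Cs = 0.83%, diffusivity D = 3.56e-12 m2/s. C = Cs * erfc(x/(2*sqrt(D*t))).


t_seconds = 19 * 365.25 * 24 * 3600 = 599594400.0 s
arg = 0.061 / (2 * sqrt(3.56e-12 * 599594400.0))
= 0.6602
erfc(0.6602) = 0.3505
C = 0.83 * 0.3505 = 0.2909%

0.2909


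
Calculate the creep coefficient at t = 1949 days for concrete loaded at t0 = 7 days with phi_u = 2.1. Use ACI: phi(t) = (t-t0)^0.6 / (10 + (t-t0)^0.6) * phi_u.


dt = 1949 - 7 = 1942
phi = 1942^0.6 / (10 + 1942^0.6) * 2.1
= 1.898

1.898


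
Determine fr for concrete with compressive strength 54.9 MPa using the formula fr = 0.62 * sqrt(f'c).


fr = 0.62 * sqrt(54.9)
= 4.594 MPa

4.594


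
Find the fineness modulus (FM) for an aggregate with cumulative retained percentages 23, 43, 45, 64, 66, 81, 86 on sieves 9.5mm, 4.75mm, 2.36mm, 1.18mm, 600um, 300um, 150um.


FM = sum(cumulative % retained) / 100
= 408 / 100
= 4.08

4.08


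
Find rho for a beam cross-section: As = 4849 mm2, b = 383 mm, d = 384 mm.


rho = As / (b * d)
= 4849 / (383 * 384)
= 0.033

0.033


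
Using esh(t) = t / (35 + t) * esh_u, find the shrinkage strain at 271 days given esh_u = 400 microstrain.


esh(271) = 271 / (35 + 271) * 400
= 271 / 306 * 400
= 354.2 microstrain

354.2


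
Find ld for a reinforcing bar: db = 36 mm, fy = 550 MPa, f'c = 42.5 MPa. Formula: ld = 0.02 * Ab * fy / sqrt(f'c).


Ab = pi * 36^2 / 4 = 1017.876 mm2
ld = 0.02 * 1017.876 * 550 / sqrt(42.5)
= 1717.5 mm

1717.5


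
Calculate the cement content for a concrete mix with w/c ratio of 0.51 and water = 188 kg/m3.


Cement = water / (w/c)
= 188 / 0.51
= 368.6 kg/m3

368.6


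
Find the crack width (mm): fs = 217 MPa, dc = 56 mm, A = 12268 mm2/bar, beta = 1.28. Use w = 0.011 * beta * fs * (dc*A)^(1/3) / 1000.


w = 0.011 * beta * fs * (dc * A)^(1/3) / 1000
= 0.011 * 1.28 * 217 * (56 * 12268)^(1/3) / 1000
= 0.27 mm

0.27


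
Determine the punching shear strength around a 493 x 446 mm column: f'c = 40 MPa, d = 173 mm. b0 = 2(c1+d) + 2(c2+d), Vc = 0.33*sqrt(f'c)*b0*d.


b0 = 2*(493 + 173) + 2*(446 + 173) = 2570 mm
Vc = 0.33 * sqrt(40) * 2570 * 173 / 1000
= 927.95 kN

927.95


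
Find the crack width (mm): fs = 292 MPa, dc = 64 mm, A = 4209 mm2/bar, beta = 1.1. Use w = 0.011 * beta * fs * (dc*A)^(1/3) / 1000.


w = 0.011 * beta * fs * (dc * A)^(1/3) / 1000
= 0.011 * 1.1 * 292 * (64 * 4209)^(1/3) / 1000
= 0.228 mm

0.228


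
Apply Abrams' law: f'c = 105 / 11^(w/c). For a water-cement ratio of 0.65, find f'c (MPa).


f'c = 105 / 11^0.65
= 105 / 4.752
= 22.09 MPa

22.09


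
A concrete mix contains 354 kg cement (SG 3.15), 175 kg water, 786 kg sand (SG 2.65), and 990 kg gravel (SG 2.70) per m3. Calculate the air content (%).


Vol cement = 354 / (3.15 * 1000) = 0.112381 m3
Vol water = 175 / 1000 = 0.175 m3
Vol sand = 786 / (2.65 * 1000) = 0.296604 m3
Vol gravel = 990 / (2.70 * 1000) = 0.366667 m3
Total solid + water volume = 0.950651 m3
Air = (1 - 0.950651) * 100 = 4.93%

4.93


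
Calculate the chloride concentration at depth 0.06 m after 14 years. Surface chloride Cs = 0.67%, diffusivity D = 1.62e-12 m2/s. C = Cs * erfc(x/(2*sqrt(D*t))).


t_seconds = 14 * 365.25 * 24 * 3600 = 441806400.0 s
arg = 0.06 / (2 * sqrt(1.62e-12 * 441806400.0))
= 1.1214
erfc(1.1214) = 0.1128
C = 0.67 * 0.1128 = 0.0756%

0.0756


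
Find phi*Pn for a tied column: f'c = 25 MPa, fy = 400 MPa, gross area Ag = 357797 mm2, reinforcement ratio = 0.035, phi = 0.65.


Ast = rho * Ag = 0.035 * 357797 = 12522.895 mm2
phi*Pn = 0.65 * 0.80 * (0.85 * 25 * (357797 - 12522.895) + 400 * 12522.895) / 1000
= 6420.04 kN

6420.04


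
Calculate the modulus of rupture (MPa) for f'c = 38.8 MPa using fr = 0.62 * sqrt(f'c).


fr = 0.62 * sqrt(38.8)
= 3.862 MPa

3.862


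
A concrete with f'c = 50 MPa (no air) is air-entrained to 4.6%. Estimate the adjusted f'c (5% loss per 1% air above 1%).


Strength loss = (4.6 - 1) * 5 = 18.0%
f'c = 50 * (1 - 18.0/100)
= 41.0 MPa

41.0


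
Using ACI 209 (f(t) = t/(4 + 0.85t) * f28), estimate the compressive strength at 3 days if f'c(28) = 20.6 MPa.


f(3) = 3 / (4 + 0.85 * 3) * 20.6
= 3 / 6.55 * 20.6
= 9.44 MPa

9.44


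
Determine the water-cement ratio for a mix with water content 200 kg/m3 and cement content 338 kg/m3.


w/c = water / cement
w/c = 200 / 338 = 0.592

0.592


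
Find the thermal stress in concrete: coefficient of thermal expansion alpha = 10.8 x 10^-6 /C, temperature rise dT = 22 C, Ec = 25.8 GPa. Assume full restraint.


sigma = alpha * dT * Ec
= 10.8e-6 * 22 * 25.8 * 1000
= 6.13 MPa

6.13


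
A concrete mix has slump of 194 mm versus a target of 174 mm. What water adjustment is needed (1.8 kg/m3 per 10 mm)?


Difference = 174 - 194 = -20 mm
Water adjustment = -20 * 1.8 / 10 = -3.6 kg/m3

-3.6


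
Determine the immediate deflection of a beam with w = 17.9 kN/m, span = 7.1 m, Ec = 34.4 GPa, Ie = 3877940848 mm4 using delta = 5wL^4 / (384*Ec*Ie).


Convert: L = 7.1 m = 7100 mm, Ec = 34.4 GPa = 34400 MPa
delta = 5 * 17.9 * 7100^4 / (384 * 34400 * 3877940848)
= 4.44 mm

4.44


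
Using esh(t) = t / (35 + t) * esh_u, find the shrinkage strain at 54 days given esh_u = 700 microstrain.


esh(54) = 54 / (35 + 54) * 700
= 54 / 89 * 700
= 424.7 microstrain

424.7


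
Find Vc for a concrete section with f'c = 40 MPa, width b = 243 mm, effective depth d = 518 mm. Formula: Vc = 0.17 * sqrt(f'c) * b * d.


Vc = 0.17 * sqrt(40) * 243 * 518 / 1000
= 135.34 kN

135.34


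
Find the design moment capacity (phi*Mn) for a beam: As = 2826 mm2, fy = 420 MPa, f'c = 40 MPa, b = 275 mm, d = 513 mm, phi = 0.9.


a = As * fy / (0.85 * f'c * b)
= 2826 * 420 / (0.85 * 40 * 275)
= 126.9433 mm
Mn = As * fy * (d - a/2) / 10^6
= 533.5542 kN-m
phi*Mn = 0.9 * 533.5542 = 480.2 kN-m

480.2


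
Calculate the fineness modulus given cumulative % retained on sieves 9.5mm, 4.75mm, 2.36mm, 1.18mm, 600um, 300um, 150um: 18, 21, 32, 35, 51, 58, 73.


FM = sum(cumulative % retained) / 100
= 288 / 100
= 2.88

2.88


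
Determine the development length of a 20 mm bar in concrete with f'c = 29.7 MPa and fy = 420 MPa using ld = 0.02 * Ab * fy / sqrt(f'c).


Ab = pi * 20^2 / 4 = 314.159 mm2
ld = 0.02 * 314.159 * 420 / sqrt(29.7)
= 484.2 mm

484.2


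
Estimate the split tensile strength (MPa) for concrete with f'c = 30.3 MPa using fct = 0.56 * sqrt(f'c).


fct = 0.56 * sqrt(30.3)
= 0.56 * 5.505
= 3.083 MPa

3.083


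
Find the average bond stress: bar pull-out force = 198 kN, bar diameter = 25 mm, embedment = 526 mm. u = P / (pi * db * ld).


u = P / (pi * db * ld)
= 198 * 1000 / (pi * 25 * 526)
= 4.793 MPa

4.793


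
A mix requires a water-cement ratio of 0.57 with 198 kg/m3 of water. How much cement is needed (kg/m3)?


Cement = water / (w/c)
= 198 / 0.57
= 347.4 kg/m3

347.4


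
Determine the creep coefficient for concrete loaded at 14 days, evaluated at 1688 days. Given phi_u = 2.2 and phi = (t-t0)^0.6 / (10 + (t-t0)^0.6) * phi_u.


dt = 1688 - 14 = 1674
phi = 1674^0.6 / (10 + 1674^0.6) * 2.2
= 1.971

1.971


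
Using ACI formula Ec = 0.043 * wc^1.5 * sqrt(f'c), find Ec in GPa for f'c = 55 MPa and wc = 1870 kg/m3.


Ec = 0.043 * 1870^1.5 * sqrt(55) / 1000
= 25.79 GPa

25.79


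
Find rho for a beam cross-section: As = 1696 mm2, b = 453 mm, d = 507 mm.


rho = As / (b * d)
= 1696 / (453 * 507)
= 0.0074

0.0074


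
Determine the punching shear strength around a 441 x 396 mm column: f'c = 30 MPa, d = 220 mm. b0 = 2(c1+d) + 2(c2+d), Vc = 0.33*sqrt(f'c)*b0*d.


b0 = 2*(441 + 220) + 2*(396 + 220) = 2554 mm
Vc = 0.33 * sqrt(30) * 2554 * 220 / 1000
= 1015.59 kN

1015.59
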